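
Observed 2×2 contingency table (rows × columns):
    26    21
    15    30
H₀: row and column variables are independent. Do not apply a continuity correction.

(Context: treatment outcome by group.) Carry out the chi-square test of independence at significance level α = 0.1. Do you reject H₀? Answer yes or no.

Row totals [47, 45], col totals [41, 51], n=92
χ² = (26−20.95)²/20.95 + (21−26.05)²/26.05 + (15−20.05)²/20.05 + (30−24.95)²/24.95 = 4.4981
df = 1
p-value (upper-tail) = 0.03393
At α=0.1: p < α → reject H₀

reject H₀: yes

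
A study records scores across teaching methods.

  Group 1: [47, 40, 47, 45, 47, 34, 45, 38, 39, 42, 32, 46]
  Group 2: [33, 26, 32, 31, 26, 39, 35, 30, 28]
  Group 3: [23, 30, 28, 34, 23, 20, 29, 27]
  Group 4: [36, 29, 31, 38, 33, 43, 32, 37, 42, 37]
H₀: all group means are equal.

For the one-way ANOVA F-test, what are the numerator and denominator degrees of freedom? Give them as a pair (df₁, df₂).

k = 4 groups, N = 39 total
df = (k−1, N−k) = (4−1, 39−4) = (3, 35)

degrees of freedom = [3, 35]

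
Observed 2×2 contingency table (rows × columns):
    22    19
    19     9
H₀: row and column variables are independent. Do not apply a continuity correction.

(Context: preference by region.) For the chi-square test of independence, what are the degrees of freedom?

degrees of freedom = 1

df = (r−1)(c−1) = (2−1)·(2−1) = 1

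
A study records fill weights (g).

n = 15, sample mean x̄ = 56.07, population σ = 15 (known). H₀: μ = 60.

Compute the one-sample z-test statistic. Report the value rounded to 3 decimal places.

test statistic = -1.015

SE = σ/√n = 15/√15 = 3.8730
z = (x̄−μ₀)/SE = (56.07−60)/3.8730 = -1.0147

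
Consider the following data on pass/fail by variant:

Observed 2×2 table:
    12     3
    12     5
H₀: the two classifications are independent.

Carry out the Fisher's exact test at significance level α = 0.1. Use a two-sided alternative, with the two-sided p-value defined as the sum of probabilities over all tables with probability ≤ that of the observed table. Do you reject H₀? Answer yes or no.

Margins: r₁=15, r₂=17, c₁=24, c₂=8, n=32
p_obs = C(15,12)·C(17,12)/C(32,24); sum pmf over tables with pmf ≤ p_obs
p-value (two-sided) = 0.69114
At α=0.1: p ≥ α → fail to reject H₀

reject H₀: no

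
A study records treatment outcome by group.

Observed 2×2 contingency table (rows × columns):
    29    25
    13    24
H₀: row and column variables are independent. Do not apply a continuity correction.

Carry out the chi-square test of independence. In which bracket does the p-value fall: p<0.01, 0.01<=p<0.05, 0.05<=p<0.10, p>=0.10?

p-value bracket: 0.05<=p<0.10

Row totals [54, 37], col totals [42, 49], n=91
χ² = (29−24.92)²/24.92 + (25−29.08)²/29.08 + (13−17.08)²/17.08 + (24−19.92)²/19.92 = 3.0461
df = 1
p-value (upper-tail) = 0.08093
→ bracket: 0.05<=p<0.10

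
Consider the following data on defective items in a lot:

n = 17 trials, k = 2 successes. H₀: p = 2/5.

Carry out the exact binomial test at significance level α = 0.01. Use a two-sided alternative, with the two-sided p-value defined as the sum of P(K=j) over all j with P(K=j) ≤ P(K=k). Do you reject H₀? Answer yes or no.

Exact binomial: n=17, k=2, p₀=2/5=0.4000
P(X=j) = C(n,j)·p₀^j·(1−p₀)^(n−j); p = Σ P(X=j) over j with P(X=j) ≤ P(X=2)
p-value (two-sided) = 0.02291
At α=0.01: p ≥ α → fail to reject H₀

reject H₀: no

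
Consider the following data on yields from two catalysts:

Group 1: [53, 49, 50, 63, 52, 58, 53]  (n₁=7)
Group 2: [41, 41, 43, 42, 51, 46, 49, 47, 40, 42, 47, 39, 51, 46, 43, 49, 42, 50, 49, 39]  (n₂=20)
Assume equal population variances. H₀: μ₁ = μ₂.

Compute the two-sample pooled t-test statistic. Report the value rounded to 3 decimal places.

test statistic = 4.844

x̄₁=54.000, s₁=4.899, n₁=7
x̄₂=44.850, s₂=4.095, n₂=20
s_p² = [6·4.899² + 19·4.095²]/25 = 18.5020
SE = √(s_p²·(1/7+1/20)) = 1.8890
t = (54.000−44.850)/1.8890 = 4.8439
df = 25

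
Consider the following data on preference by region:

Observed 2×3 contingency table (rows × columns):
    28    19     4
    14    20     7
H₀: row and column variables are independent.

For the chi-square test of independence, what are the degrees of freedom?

degrees of freedom = 2

df = (r−1)(c−1) = (2−1)·(3−1) = 2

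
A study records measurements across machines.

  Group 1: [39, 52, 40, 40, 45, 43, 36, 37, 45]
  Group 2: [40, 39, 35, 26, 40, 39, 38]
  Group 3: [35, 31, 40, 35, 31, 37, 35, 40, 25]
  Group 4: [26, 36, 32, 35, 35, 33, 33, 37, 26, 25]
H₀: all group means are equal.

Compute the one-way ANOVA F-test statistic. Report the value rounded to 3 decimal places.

Group means [41.89, 36.71, 34.33, 31.80], grand mean 36.029
SSB = Σnᵢ(x̄ᵢ−x̄)² = 517.054; SSW = ΣΣ(x−x̄ᵢ)² = 711.917
MSB = 517.054/3 = 172.3513; MSW = 711.917/31 = 22.9651
F = MSB/MSW = 7.5049
df = (3, 31)

test statistic = 7.505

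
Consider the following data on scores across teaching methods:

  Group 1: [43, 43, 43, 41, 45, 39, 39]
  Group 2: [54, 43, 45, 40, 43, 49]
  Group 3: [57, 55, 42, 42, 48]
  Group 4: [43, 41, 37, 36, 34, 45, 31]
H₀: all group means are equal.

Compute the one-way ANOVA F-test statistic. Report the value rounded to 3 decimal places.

test statistic = 5.283

Group means [41.86, 45.67, 48.80, 38.14], grand mean 43.120
SSB = Σnᵢ(x̄ᵢ−x̄)² = 384.792; SSW = ΣΣ(x−x̄ᵢ)² = 509.848
MSB = 384.792/3 = 128.2641; MSW = 509.848/21 = 24.2785
F = MSB/MSW = 5.2830
df = (3, 21)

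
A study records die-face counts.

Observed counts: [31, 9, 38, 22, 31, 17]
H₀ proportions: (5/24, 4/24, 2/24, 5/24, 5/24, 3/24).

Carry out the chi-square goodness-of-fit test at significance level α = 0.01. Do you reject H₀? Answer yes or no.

reject H₀: yes

n = 148; E_i = n·p_i = [30.83, 24.67, 12.33, 30.83, 30.83, 18.50]
χ² = (31−30.83)²/30.83 + (9−24.67)²/24.67 + (38−12.33)²/12.33 + (22−30.83)²/30.83 + (31−30.83)²/30.83 + (17−18.50)²/18.50 = 66.0189
df = 5
p-value (upper-tail) = 0.00000
At α=0.01: p < α → reject H₀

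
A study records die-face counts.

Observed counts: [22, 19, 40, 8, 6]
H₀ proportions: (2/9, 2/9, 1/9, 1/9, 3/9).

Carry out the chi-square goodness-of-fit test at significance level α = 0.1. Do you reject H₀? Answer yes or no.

n = 95; E_i = n·p_i = [21.11, 21.11, 10.56, 10.56, 31.67]
χ² = (22−21.11)²/21.11 + (19−21.11)²/21.11 + (40−10.56)²/10.56 + (8−10.56)²/10.56 + (6−31.67)²/31.67 = 103.8053
df = 4
p-value (upper-tail) = 0.00000
At α=0.1: p < α → reject H₀

reject H₀: yes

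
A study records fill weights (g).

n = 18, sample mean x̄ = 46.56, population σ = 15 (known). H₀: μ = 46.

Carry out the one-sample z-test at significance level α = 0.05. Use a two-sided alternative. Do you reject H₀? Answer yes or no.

reject H₀: no

SE = σ/√n = 15/√18 = 3.5355
z = (x̄−μ₀)/SE = (46.56−46)/3.5355 = 0.1584
p-value (two-sided) = 0.87415
At α=0.05: p ≥ α → fail to reject H₀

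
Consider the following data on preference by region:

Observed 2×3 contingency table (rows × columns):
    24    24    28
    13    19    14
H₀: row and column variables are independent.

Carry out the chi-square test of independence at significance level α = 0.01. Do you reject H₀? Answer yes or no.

Row totals [76, 46], col totals [37, 43, 42], n=122
χ² = (24−23.05)²/23.05 + (24−26.79)²/26.79 + (28−26.16)²/26.16 + (13−13.95)²/13.95 + (19−16.21)²/16.21 + (14−15.84)²/15.84 = 1.2147
df = 2
p-value (upper-tail) = 0.54478
At α=0.01: p ≥ α → fail to reject H₀

reject H₀: no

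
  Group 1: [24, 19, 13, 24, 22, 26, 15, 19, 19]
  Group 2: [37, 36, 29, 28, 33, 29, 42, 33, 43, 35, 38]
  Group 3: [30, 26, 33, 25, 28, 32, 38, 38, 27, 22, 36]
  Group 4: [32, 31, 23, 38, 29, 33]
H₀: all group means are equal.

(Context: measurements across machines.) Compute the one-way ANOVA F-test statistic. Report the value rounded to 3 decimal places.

Group means [20.11, 34.82, 30.45, 31.00], grand mean 29.324
SSB = Σnᵢ(x̄ᵢ−x̄)² = 1126.856; SSW = ΣΣ(x−x̄ᵢ)² = 819.253
MSB = 1126.856/3 = 375.6185; MSW = 819.253/33 = 24.8258
F = MSB/MSW = 15.1301
df = (3, 33)

test statistic = 15.130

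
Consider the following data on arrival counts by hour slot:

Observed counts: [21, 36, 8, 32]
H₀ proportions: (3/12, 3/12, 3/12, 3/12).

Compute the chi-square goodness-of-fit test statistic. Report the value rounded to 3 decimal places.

test statistic = 19.495

n = 97; E_i = n·p_i = [24.25, 24.25, 24.25, 24.25]
χ² = (21−24.25)²/24.25 + (36−24.25)²/24.25 + (8−24.25)²/24.25 + (32−24.25)²/24.25 = 19.4948
df = 3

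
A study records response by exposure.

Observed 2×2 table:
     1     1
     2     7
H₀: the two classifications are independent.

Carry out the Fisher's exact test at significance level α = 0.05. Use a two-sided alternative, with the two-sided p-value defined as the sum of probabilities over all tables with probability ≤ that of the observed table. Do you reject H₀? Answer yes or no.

reject H₀: no

Margins: r₁=2, r₂=9, c₁=3, c₂=8, n=11
p_obs = C(2,1)·C(9,2)/C(11,3); sum pmf over tables with pmf ≤ p_obs
p-value (two-sided) = 0.49091
At α=0.05: p ≥ α → fail to reject H₀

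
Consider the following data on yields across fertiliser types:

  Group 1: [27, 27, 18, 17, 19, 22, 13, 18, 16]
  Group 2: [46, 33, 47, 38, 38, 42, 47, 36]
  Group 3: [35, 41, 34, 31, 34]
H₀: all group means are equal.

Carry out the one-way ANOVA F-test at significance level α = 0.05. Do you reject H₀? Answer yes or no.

reject H₀: yes

Group means [19.67, 40.88, 35.00], grand mean 30.864
SSB = Σnᵢ(x̄ᵢ−x̄)² = 2015.716; SSW = ΣΣ(x−x̄ᵢ)² = 442.875
MSB = 2015.716/2 = 1007.8580; MSW = 442.875/19 = 23.3092
F = MSB/MSW = 43.2386
df = (2, 19)
p-value (upper-tail) = 0.00000
At α=0.05: p < α → reject H₀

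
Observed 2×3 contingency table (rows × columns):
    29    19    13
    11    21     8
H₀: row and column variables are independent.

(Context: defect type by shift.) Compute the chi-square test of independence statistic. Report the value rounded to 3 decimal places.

Row totals [61, 40], col totals [40, 40, 21], n=101
χ² = (29−24.16)²/24.16 + (19−24.16)²/24.16 + (13−12.68)²/12.68 + (11−15.84)²/15.84 + (21−15.84)²/15.84 + (8−8.32)²/8.32 = 5.2512
df = 2

test statistic = 5.251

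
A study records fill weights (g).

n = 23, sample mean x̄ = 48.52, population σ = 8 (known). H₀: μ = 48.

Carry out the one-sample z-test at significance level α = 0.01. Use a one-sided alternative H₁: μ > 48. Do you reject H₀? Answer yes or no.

reject H₀: no

SE = σ/√n = 8/√23 = 1.6681
z = (x̄−μ₀)/SE = (48.52−48)/1.6681 = 0.3117
p-value (one-sided, H₁ greater) = 0.37762
At α=0.01: p ≥ α → fail to reject H₀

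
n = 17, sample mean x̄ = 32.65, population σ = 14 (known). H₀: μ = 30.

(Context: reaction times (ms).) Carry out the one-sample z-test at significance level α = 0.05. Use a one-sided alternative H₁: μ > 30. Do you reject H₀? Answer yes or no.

reject H₀: no

SE = σ/√n = 14/√17 = 3.3955
z = (x̄−μ₀)/SE = (32.65−30)/3.3955 = 0.7804
p-value (one-sided, H₁ greater) = 0.21756
At α=0.05: p ≥ α → fail to reject H₀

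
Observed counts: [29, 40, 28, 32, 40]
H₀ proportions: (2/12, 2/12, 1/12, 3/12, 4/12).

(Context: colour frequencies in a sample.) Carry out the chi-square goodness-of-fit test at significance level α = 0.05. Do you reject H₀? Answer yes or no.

n = 169; E_i = n·p_i = [28.17, 28.17, 14.08, 42.25, 56.33]
χ² = (29−28.17)²/28.17 + (40−28.17)²/28.17 + (28−14.08)²/14.08 + (32−42.25)²/42.25 + (40−56.33)²/56.33 = 25.9704
df = 4
p-value (upper-tail) = 0.00003
At α=0.05: p < α → reject H₀

reject H₀: yes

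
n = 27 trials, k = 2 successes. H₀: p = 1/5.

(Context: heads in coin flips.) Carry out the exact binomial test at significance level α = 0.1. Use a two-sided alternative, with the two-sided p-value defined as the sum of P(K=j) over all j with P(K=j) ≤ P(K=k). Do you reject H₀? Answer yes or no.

reject H₀: no

Exact binomial: n=27, k=2, p₀=1/5=0.2000
P(X=j) = C(n,j)·p₀^j·(1−p₀)^(n−j); p = Σ P(X=j) over j with P(X=j) ≤ P(X=2)
p-value (two-sided) = 0.14543
At α=0.1: p ≥ α → fail to reject H₀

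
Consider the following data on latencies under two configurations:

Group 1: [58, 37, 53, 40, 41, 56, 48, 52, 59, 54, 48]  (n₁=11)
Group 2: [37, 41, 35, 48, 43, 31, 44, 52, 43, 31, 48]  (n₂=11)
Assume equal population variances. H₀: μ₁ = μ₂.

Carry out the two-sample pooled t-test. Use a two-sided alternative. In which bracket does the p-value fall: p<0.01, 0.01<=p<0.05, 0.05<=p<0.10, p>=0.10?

p-value bracket: 0.01<=p<0.05

x̄₁=49.636, s₁=7.527, n₁=11
x̄₂=41.182, s₂=6.983, n₂=11
s_p² = [10·7.527² + 10·6.983²]/20 = 52.7091
SE = √(s_p²·(1/11+1/11)) = 3.0957
t = (49.636−41.182)/3.0957 = 2.7310
df = 20
p-value (two-sided) = 0.01287
→ bracket: 0.01<=p<0.05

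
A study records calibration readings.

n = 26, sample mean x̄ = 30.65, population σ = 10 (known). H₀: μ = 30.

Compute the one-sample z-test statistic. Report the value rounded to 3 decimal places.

test statistic = 0.331

SE = σ/√n = 10/√26 = 1.9612
z = (x̄−μ₀)/SE = (30.65−30)/1.9612 = 0.3314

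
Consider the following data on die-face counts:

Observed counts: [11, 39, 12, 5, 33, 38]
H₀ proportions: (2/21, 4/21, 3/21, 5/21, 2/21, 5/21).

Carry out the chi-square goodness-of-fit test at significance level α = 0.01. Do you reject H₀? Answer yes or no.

n = 138; E_i = n·p_i = [13.14, 26.29, 19.71, 32.86, 13.14, 32.86]
χ² = (11−13.14)²/13.14 + (39−26.29)²/26.29 + (12−19.71)²/19.71 + (5−32.86)²/32.86 + (33−13.14)²/13.14 + (38−32.86)²/32.86 = 63.9424
df = 5
p-value (upper-tail) = 0.00000
At α=0.01: p < α → reject H₀

reject H₀: yes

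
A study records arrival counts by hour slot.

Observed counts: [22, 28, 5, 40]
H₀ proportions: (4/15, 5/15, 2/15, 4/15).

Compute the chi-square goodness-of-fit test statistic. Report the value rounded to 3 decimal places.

test statistic = 13.995

n = 95; E_i = n·p_i = [25.33, 31.67, 12.67, 25.33]
χ² = (22−25.33)²/25.33 + (28−31.67)²/31.67 + (5−12.67)²/12.67 + (40−25.33)²/25.33 = 13.9947
df = 3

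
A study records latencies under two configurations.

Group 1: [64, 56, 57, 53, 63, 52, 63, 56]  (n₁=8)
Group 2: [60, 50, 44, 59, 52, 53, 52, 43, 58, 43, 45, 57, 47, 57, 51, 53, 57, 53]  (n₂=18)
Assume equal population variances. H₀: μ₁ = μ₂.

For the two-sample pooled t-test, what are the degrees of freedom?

df = n₁ + n₂ − 2 = 8 + 18 − 2 = 24

degrees of freedom = 24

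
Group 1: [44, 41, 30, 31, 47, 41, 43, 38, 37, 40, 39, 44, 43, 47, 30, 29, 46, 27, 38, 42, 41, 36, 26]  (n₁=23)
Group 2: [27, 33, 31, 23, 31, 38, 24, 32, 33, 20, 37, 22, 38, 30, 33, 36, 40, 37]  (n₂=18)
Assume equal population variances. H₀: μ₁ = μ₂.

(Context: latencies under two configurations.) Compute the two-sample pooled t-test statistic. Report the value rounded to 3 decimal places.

x̄₁=38.261, s₁=6.475, n₁=23
x̄₂=31.389, s₂=6.031, n₂=18
s_p² = [22·6.475² + 17·6.031²]/39 = 39.5055
SE = √(s_p²·(1/23+1/18)) = 1.9780
t = (38.261−31.389)/1.9780 = 3.4743
df = 39

test statistic = 3.474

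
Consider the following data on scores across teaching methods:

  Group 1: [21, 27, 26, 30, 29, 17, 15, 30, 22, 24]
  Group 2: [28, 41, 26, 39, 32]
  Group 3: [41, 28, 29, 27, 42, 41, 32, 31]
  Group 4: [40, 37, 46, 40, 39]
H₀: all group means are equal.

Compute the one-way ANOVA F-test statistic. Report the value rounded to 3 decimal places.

test statistic = 10.590

Group means [24.10, 33.20, 33.88, 40.40], grand mean 31.429
SSB = Σnᵢ(x̄ᵢ−x̄)² = 1003.082; SSW = ΣΣ(x−x̄ᵢ)² = 757.775
MSB = 1003.082/3 = 334.3607; MSW = 757.775/24 = 31.5740
F = MSB/MSW = 10.5898
df = (3, 24)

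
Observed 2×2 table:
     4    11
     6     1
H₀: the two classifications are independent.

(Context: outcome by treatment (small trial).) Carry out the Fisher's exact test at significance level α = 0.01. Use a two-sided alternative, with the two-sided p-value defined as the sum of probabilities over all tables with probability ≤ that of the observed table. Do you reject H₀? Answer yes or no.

reject H₀: no

Margins: r₁=15, r₂=7, c₁=10, c₂=12, n=22
p_obs = C(15,4)·C(7,6)/C(22,10); sum pmf over tables with pmf ≤ p_obs
p-value (two-sided) = 0.02012
At α=0.01: p ≥ α → fail to reject H₀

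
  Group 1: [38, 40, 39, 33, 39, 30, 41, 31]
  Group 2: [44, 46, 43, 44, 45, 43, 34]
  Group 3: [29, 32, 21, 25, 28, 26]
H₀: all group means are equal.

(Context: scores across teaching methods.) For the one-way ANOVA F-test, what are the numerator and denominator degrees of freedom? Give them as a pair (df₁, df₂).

k = 3 groups, N = 21 total
df = (k−1, N−k) = (3−1, 21−3) = (2, 18)

degrees of freedom = [2, 18]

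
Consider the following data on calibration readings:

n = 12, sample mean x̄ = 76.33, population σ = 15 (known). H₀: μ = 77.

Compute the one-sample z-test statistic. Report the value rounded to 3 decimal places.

SE = σ/√n = 15/√12 = 4.3301
z = (x̄−μ₀)/SE = (76.33−77)/4.3301 = -0.1547

test statistic = -0.155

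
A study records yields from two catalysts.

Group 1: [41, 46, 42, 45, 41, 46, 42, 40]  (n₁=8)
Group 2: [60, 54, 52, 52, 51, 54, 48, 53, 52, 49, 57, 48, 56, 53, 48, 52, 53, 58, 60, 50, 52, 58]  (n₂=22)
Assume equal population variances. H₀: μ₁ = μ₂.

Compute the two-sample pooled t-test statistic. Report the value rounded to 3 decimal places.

test statistic = -7.337

x̄₁=42.875, s₁=2.416, n₁=8
x̄₂=53.182, s₂=3.673, n₂=22
s_p² = [7·2.416² + 21·3.673²]/28 = 11.5767
SE = √(s_p²·(1/8+1/22)) = 1.4047
t = (42.875−53.182)/1.4047 = -7.3372
df = 28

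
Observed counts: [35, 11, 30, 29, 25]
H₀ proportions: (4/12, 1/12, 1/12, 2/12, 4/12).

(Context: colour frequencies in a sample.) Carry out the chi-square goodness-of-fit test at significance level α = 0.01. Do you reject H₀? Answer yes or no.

reject H₀: yes

n = 130; E_i = n·p_i = [43.33, 10.83, 10.83, 21.67, 43.33]
χ² = (35−43.33)²/43.33 + (11−10.83)²/10.83 + (30−10.83)²/10.83 + (29−21.67)²/21.67 + (25−43.33)²/43.33 = 45.7538
df = 4
p-value (upper-tail) = 0.00000
At α=0.01: p < α → reject H₀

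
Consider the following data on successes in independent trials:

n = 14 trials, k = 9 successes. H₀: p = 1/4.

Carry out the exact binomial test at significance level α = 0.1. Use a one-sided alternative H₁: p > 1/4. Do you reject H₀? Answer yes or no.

Exact binomial: n=14, k=9, p₀=1/4=0.2500
P(X≥9) from Σ C(n,i)·p₀^i·(1−p₀)^(n−i)
p-value (one-sided, H₁ greater) = 0.00215
At α=0.1: p < α → reject H₀

reject H₀: yes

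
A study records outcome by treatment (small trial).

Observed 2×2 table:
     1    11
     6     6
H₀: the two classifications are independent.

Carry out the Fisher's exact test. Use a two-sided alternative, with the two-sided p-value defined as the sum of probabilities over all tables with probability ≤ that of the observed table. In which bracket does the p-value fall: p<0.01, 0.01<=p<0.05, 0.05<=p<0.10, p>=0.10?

Margins: r₁=12, r₂=12, c₁=7, c₂=17, n=24
p_obs = C(12,1)·C(12,6)/C(24,7); sum pmf over tables with pmf ≤ p_obs
p-value (two-sided) = 0.06865
→ bracket: 0.05<=p<0.10

p-value bracket: 0.05<=p<0.10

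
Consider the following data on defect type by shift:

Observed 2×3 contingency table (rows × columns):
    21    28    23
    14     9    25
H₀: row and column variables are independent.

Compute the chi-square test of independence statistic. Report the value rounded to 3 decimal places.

Row totals [72, 48], col totals [35, 37, 48], n=120
χ² = (21−21.00)²/21.00 + (28−22.20)²/22.20 + (23−28.80)²/28.80 + (14−14.00)²/14.00 + (9−14.80)²/14.80 + (25−19.20)²/19.20 = 6.7084
df = 2

test statistic = 6.708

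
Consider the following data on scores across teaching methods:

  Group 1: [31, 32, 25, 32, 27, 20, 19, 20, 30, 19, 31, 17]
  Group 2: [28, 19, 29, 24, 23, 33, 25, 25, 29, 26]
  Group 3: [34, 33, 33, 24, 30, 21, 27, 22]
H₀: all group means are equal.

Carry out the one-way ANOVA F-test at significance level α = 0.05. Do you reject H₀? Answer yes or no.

Group means [25.25, 26.10, 28.00], grand mean 26.267
SSB = Σnᵢ(x̄ᵢ−x̄)² = 36.717; SSW = ΣΣ(x−x̄ᵢ)² = 711.150
MSB = 36.717/2 = 18.3583; MSW = 711.150/27 = 26.3389
F = MSB/MSW = 0.6970
df = (2, 27)
p-value (upper-tail) = 0.50682
At α=0.05: p ≥ α → fail to reject H₀

reject H₀: no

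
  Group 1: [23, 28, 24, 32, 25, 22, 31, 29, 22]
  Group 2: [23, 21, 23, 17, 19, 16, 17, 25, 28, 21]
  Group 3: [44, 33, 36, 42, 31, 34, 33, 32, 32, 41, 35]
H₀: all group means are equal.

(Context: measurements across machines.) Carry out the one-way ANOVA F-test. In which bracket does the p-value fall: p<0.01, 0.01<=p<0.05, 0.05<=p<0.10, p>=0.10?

p-value bracket: p<0.01

Group means [26.22, 21.00, 35.73], grand mean 27.967
SSB = Σnᵢ(x̄ᵢ−x̄)² = 1175.229; SSW = ΣΣ(x−x̄ᵢ)² = 457.737
MSB = 1175.229/2 = 587.6146; MSW = 457.737/27 = 16.9532
F = MSB/MSW = 34.6609
df = (2, 27)
p-value (upper-tail) = 0.00000
→ bracket: p<0.01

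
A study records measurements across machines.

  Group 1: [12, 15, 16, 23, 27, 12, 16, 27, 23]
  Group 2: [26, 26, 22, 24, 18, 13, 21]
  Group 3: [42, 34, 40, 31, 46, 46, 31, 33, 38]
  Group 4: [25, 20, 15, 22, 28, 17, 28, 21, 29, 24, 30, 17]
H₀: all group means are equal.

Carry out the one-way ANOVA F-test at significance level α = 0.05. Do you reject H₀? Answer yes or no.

reject H₀: yes

Group means [19.00, 21.43, 37.89, 23.00], grand mean 25.351
SSB = Σnᵢ(x̄ᵢ−x̄)² = 1951.829; SSW = ΣΣ(x−x̄ᵢ)² = 1000.603
MSB = 1951.829/3 = 650.6098; MSW = 1000.603/33 = 30.3213
F = MSB/MSW = 21.4572
df = (3, 33)
p-value (upper-tail) = 0.00000
At α=0.05: p < α → reject H₀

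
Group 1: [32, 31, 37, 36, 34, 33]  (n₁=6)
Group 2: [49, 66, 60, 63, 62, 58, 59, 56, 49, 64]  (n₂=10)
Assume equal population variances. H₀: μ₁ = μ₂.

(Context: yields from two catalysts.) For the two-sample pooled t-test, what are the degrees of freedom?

degrees of freedom = 14

df = n₁ + n₂ − 2 = 6 + 10 − 2 = 14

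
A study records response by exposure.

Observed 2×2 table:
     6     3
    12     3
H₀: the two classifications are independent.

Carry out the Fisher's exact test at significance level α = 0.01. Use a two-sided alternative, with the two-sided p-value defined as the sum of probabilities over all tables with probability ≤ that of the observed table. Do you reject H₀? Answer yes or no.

Margins: r₁=9, r₂=15, c₁=18, c₂=6, n=24
p_obs = C(9,6)·C(15,12)/C(24,18); sum pmf over tables with pmf ≤ p_obs
p-value (two-sided) = 0.63491
At α=0.01: p ≥ α → fail to reject H₀

reject H₀: no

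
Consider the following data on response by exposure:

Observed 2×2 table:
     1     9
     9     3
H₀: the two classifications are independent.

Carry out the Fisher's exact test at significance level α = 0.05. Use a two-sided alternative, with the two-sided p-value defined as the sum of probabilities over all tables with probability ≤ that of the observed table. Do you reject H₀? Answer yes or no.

Margins: r₁=10, r₂=12, c₁=10, c₂=12, n=22
p_obs = C(10,1)·C(12,9)/C(22,10); sum pmf over tables with pmf ≤ p_obs
p-value (two-sided) = 0.00369
At α=0.05: p < α → reject H₀

reject H₀: yes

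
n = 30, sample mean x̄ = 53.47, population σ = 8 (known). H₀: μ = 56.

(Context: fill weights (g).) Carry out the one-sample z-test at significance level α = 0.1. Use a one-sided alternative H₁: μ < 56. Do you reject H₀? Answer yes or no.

reject H₀: yes

SE = σ/√n = 8/√30 = 1.4606
z = (x̄−μ₀)/SE = (53.47−56)/1.4606 = -1.7322
p-value (one-sided, H₁ less) = 0.04162
At α=0.1: p < α → reject H₀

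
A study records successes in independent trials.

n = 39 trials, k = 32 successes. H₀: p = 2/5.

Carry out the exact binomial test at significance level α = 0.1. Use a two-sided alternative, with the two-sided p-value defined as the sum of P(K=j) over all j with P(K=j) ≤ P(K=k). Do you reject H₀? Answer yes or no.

Exact binomial: n=39, k=32, p₀=2/5=0.4000
P(X=j) = C(n,j)·p₀^j·(1−p₀)^(n−j); p = Σ P(X=j) over j with P(X=j) ≤ P(X=32)
p-value (two-sided) = 0.00000
At α=0.1: p < α → reject H₀

reject H₀: yes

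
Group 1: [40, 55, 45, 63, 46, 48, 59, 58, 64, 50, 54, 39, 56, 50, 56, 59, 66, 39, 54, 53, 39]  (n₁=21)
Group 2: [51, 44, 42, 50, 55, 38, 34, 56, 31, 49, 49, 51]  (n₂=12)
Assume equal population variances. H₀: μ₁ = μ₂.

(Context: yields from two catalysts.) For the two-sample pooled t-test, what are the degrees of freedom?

degrees of freedom = 31

df = n₁ + n₂ − 2 = 21 + 12 − 2 = 31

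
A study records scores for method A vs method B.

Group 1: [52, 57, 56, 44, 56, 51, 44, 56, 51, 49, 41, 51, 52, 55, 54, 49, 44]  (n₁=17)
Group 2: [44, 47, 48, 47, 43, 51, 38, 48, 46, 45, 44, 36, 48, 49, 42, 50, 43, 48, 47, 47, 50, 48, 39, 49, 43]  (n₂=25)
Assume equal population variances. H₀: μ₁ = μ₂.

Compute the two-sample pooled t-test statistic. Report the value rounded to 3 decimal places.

test statistic = 3.747

x̄₁=50.706, s₁=4.947, n₁=17
x̄₂=45.600, s₂=3.873, n₂=25
s_p² = [16·4.947² + 24·3.873²]/40 = 18.7882
SE = √(s_p²·(1/17+1/25)) = 1.3626
t = (50.706−45.600)/1.3626 = 3.7471
df = 40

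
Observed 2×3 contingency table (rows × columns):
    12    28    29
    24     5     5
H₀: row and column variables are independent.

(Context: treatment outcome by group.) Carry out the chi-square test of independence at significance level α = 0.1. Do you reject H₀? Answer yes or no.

Row totals [69, 34], col totals [36, 33, 34], n=103
χ² = (12−24.12)²/24.12 + (28−22.11)²/22.11 + (29−22.78)²/22.78 + (24−11.88)²/11.88 + (5−10.89)²/10.89 + (5−11.22)²/11.22 = 28.3520
df = 2
p-value (upper-tail) = 0.00000
At α=0.1: p < α → reject H₀

reject H₀: yes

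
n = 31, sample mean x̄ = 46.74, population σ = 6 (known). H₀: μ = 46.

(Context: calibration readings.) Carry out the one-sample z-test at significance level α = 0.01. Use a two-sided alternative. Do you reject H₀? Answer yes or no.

reject H₀: no

SE = σ/√n = 6/√31 = 1.0776
z = (x̄−μ₀)/SE = (46.74−46)/1.0776 = 0.6867
p-value (two-sided) = 0.49228
At α=0.01: p ≥ α → fail to reject H₀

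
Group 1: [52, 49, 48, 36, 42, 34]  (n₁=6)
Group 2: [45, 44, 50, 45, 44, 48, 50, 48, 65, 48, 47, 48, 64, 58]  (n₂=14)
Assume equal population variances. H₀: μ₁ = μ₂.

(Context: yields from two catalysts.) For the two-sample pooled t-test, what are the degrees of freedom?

degrees of freedom = 18

df = n₁ + n₂ − 2 = 6 + 14 − 2 = 18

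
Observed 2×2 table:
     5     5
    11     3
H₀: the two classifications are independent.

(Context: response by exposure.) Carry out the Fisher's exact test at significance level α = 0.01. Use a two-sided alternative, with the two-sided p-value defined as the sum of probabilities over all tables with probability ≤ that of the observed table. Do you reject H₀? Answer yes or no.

Margins: r₁=10, r₂=14, c₁=16, c₂=8, n=24
p_obs = C(10,5)·C(14,11)/C(24,16); sum pmf over tables with pmf ≤ p_obs
p-value (two-sided) = 0.20380
At α=0.01: p ≥ α → fail to reject H₀

reject H₀: no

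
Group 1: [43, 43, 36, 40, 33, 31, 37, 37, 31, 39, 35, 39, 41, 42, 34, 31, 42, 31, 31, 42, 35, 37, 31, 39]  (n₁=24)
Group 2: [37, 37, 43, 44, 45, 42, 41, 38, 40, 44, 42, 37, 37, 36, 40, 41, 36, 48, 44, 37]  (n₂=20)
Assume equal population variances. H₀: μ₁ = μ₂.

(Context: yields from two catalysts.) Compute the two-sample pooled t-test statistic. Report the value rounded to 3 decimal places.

x̄₁=36.667, s₁=4.331, n₁=24
x̄₂=40.450, s₂=3.502, n₂=20
s_p² = [23·4.331² + 19·3.502²]/42 = 15.8163
SE = √(s_p²·(1/24+1/20)) = 1.2041
t = (36.667−40.450)/1.2041 = -3.1421
df = 42

test statistic = -3.142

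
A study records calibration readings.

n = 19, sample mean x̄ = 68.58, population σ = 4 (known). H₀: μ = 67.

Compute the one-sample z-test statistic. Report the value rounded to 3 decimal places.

test statistic = 1.722

SE = σ/√n = 4/√19 = 0.9177
z = (x̄−μ₀)/SE = (68.58−67)/0.9177 = 1.7218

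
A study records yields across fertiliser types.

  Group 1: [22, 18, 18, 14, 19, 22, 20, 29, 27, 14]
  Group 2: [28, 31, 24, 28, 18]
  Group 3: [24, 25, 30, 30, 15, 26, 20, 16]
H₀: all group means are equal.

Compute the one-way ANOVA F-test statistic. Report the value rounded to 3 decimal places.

test statistic = 1.943

Group means [20.30, 25.80, 23.25], grand mean 22.522
SSB = Σnᵢ(x̄ᵢ−x̄)² = 107.339; SSW = ΣΣ(x−x̄ᵢ)² = 552.400
MSB = 107.339/2 = 53.6696; MSW = 552.400/20 = 27.6200
F = MSB/MSW = 1.9431
df = (2, 20)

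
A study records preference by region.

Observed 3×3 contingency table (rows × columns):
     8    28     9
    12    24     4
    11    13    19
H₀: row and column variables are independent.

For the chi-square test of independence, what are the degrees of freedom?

degrees of freedom = 4

df = (r−1)(c−1) = (3−1)·(3−1) = 4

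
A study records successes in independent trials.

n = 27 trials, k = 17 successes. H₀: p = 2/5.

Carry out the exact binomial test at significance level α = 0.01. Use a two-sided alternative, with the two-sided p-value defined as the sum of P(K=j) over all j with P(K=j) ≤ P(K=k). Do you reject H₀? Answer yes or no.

Exact binomial: n=27, k=17, p₀=2/5=0.4000
P(X=j) = C(n,j)·p₀^j·(1−p₀)^(n−j); p = Σ P(X=j) over j with P(X=j) ≤ P(X=17)
p-value (two-sided) = 0.01800
At α=0.01: p ≥ α → fail to reject H₀

reject H₀: no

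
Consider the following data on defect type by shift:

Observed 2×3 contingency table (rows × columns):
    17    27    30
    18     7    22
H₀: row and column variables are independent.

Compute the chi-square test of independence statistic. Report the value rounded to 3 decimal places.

Row totals [74, 47], col totals [35, 34, 52], n=121
χ² = (17−21.40)²/21.40 + (27−20.79)²/20.79 + (30−31.80)²/31.80 + (18−13.60)²/13.60 + (7−13.21)²/13.21 + (22−20.20)²/20.20 = 7.3660
df = 2

test statistic = 7.366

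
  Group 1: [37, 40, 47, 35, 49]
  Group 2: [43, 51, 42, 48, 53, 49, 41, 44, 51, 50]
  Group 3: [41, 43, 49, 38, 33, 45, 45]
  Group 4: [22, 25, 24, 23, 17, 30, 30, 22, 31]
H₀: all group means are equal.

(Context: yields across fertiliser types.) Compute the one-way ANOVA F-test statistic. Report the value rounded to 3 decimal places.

test statistic = 34.996

Group means [41.60, 47.20, 42.00, 24.89], grand mean 38.645
SSB = Σnᵢ(x̄ᵢ−x̄)² = 2557.408; SSW = ΣΣ(x−x̄ᵢ)² = 657.689
MSB = 2557.408/3 = 852.4693; MSW = 657.689/27 = 24.3588
F = MSB/MSW = 34.9963
df = (3, 27)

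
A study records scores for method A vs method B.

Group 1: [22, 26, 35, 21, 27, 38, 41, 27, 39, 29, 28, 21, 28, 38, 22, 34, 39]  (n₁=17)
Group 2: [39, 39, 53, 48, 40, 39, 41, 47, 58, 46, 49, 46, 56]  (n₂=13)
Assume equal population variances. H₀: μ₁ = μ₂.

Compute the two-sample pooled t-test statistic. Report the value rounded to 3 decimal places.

x̄₁=30.294, s₁=6.998, n₁=17
x̄₂=46.231, s₂=6.547, n₂=13
s_p² = [16·6.998² + 12·6.547²]/28 = 46.3513
SE = √(s_p²·(1/17+1/13)) = 2.5084
t = (30.294−46.231)/2.5084 = -6.3533
df = 28

test statistic = -6.353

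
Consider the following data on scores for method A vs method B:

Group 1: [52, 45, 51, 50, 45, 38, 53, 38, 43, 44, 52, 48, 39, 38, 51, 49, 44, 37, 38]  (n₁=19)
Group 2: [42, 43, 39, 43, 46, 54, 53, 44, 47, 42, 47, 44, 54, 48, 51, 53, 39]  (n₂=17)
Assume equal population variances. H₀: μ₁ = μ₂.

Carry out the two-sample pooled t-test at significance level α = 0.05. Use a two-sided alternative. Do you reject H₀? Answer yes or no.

x̄₁=45.000, s₁=5.706, n₁=19
x̄₂=46.412, s₂=5.063, n₂=17
s_p² = [18·5.706² + 16·5.063²]/34 = 29.2976
SE = √(s_p²·(1/19+1/17)) = 1.8070
t = (45.000−46.412)/1.8070 = -0.7813
df = 34
p-value (two-sided) = 0.44006
At α=0.05: p ≥ α → fail to reject H₀

reject H₀: no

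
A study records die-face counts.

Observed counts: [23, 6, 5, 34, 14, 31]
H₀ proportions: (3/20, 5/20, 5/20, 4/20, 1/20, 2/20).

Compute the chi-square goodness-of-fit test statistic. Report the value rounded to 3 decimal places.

test statistic = 91.254

n = 113; E_i = n·p_i = [16.95, 28.25, 28.25, 22.60, 5.65, 11.30]
χ² = (23−16.95)²/16.95 + (6−28.25)²/28.25 + (5−28.25)²/28.25 + (34−22.60)²/22.60 + (14−5.65)²/5.65 + (31−11.30)²/11.30 = 91.2537
df = 5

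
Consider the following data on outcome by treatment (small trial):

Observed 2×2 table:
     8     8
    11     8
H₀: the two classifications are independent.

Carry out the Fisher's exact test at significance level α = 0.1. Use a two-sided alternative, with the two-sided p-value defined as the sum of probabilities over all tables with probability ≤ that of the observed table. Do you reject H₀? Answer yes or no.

Margins: r₁=16, r₂=19, c₁=19, c₂=16, n=35
p_obs = C(16,8)·C(19,11)/C(35,19); sum pmf over tables with pmf ≤ p_obs
p-value (two-sided) = 0.73970
At α=0.1: p ≥ α → fail to reject H₀

reject H₀: no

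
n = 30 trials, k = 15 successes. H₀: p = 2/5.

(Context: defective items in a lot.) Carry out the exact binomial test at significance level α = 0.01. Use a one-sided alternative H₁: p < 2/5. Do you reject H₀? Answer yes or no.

Exact binomial: n=30, k=15, p₀=2/5=0.4000
P(X≤15) from Σ C(n,i)·p₀^i·(1−p₀)^(n−i)
p-value (one-sided, H₁ less) = 0.90294
At α=0.01: p ≥ α → fail to reject H₀

reject H₀: no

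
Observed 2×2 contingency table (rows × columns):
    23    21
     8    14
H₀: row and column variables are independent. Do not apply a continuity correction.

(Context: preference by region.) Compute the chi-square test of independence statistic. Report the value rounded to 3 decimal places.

Row totals [44, 22], col totals [31, 35], n=66
χ² = (23−20.67)²/20.67 + (21−23.33)²/23.33 + (8−10.33)²/10.33 + (14−11.67)²/11.67 = 1.4903
df = 1

test statistic = 1.490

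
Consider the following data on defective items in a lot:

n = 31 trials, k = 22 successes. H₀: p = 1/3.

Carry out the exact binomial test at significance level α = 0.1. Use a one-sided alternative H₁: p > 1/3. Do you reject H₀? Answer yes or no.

Exact binomial: n=31, k=22, p₀=1/3=0.3333
P(X≥22) from Σ C(n,i)·p₀^i·(1−p₀)^(n−i)
p-value (one-sided, H₁ greater) = 0.00002
At α=0.1: p < α → reject H₀

reject H₀: yes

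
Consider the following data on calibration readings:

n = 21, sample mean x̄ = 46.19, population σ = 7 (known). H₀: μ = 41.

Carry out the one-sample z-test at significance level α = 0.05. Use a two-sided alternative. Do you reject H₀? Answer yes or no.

SE = σ/√n = 7/√21 = 1.5275
z = (x̄−μ₀)/SE = (46.19−41)/1.5275 = 3.3977
p-value (two-sided) = 0.00068
At α=0.05: p < α → reject H₀

reject H₀: yes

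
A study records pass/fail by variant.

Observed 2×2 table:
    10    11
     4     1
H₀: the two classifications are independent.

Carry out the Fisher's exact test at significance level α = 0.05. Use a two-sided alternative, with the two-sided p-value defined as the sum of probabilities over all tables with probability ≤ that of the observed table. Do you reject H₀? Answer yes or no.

Margins: r₁=21, r₂=5, c₁=14, c₂=12, n=26
p_obs = C(21,10)·C(5,4)/C(26,14); sum pmf over tables with pmf ≤ p_obs
p-value (two-sided) = 0.33043
At α=0.05: p ≥ α → fail to reject H₀

reject H₀: no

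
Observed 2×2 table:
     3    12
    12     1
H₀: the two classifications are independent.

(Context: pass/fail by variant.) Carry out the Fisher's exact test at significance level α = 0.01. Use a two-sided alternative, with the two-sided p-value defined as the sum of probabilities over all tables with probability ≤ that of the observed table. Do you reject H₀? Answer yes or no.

Margins: r₁=15, r₂=13, c₁=15, c₂=13, n=28
p_obs = C(15,3)·C(13,12)/C(28,15); sum pmf over tables with pmf ≤ p_obs
p-value (two-sided) = 0.00017
At α=0.01: p < α → reject H₀

reject H₀: yes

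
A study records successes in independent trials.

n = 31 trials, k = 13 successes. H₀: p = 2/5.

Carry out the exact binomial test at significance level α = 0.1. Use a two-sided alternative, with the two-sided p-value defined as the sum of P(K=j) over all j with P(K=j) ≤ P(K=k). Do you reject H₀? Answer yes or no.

Exact binomial: n=31, k=13, p₀=2/5=0.4000
P(X=j) = C(n,j)·p₀^j·(1−p₀)^(n−j); p = Σ P(X=j) over j with P(X=j) ≤ P(X=13)
p-value (two-sided) = 0.85573
At α=0.1: p ≥ α → fail to reject H₀

reject H₀: no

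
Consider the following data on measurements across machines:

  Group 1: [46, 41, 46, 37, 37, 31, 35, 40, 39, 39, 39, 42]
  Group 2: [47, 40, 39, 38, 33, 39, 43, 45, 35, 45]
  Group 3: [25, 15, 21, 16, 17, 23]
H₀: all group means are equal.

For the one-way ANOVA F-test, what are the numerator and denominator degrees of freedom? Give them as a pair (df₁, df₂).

degrees of freedom = [2, 25]

k = 3 groups, N = 28 total
df = (k−1, N−k) = (3−1, 28−3) = (2, 25)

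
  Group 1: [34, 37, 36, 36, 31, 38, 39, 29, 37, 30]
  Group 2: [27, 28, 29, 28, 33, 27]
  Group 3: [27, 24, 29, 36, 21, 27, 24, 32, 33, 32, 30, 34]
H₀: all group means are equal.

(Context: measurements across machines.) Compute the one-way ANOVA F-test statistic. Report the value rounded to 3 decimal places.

Group means [34.70, 28.67, 29.08], grand mean 31.000
SSB = Σnᵢ(x̄ᵢ−x̄)² = 213.650; SSW = ΣΣ(x−x̄ᵢ)² = 368.350
MSB = 213.650/2 = 106.8250; MSW = 368.350/25 = 14.7340
F = MSB/MSW = 7.2502
df = (2, 25)

test statistic = 7.250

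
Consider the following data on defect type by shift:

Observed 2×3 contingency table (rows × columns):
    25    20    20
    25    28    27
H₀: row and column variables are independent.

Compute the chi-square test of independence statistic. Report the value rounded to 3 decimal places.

test statistic = 0.833

Row totals [65, 80], col totals [50, 48, 47], n=145
χ² = (25−22.41)²/22.41 + (20−21.52)²/21.52 + (20−21.07)²/21.07 + (25−27.59)²/27.59 + (28−26.48)²/26.48 + (27−25.93)²/25.93 = 0.8331
df = 2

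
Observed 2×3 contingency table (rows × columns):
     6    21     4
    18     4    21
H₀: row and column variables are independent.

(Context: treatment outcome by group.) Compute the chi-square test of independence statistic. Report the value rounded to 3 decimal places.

Row totals [31, 43], col totals [24, 25, 25], n=74
χ² = (6−10.05)²/10.05 + (21−10.47)²/10.47 + (4−10.47)²/10.47 + (18−13.95)²/13.95 + (4−14.53)²/14.53 + (21−14.53)²/14.53 = 27.9079
df = 2

test statistic = 27.908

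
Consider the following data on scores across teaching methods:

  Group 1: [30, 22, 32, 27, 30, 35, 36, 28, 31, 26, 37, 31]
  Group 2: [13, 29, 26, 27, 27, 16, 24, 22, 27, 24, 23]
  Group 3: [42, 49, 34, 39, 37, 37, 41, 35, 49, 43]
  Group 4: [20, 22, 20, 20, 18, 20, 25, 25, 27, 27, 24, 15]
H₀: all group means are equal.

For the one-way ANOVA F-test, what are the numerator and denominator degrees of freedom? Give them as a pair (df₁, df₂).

degrees of freedom = [3, 41]

k = 4 groups, N = 45 total
df = (k−1, N−k) = (4−1, 45−4) = (3, 41)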